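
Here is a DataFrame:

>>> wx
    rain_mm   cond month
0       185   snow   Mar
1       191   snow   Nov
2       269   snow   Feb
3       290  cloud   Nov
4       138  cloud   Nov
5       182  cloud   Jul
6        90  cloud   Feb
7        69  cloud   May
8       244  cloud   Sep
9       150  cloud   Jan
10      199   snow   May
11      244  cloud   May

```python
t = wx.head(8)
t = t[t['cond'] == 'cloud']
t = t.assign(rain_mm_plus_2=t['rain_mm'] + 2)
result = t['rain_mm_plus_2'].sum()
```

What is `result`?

779

take first 8 rows:
   rain_mm   cond month
0      185   snow   Mar
1      191   snow   Nov
2      269   snow   Feb
3      290  cloud   Nov
4      138  cloud   Nov
5      182  cloud   Jul
6       90  cloud   Feb
7       69  cloud   May
filter rows where cond == 'cloud':
   rain_mm   cond month
3      290  cloud   Nov
4      138  cloud   Nov
5      182  cloud   Jul
6       90  cloud   Feb
7       69  cloud   May
add column rain_mm_plus_2 = t['rain_mm'] + 2:
   rain_mm   cond month  rain_mm_plus_2
3      290  cloud   Nov             292
4      138  cloud   Nov             140
5      182  cloud   Jul             184
6       90  cloud   Feb              92
7       69  cloud   May              71
Reading off the sum of column 'rain_mm_plus_2', we get 779.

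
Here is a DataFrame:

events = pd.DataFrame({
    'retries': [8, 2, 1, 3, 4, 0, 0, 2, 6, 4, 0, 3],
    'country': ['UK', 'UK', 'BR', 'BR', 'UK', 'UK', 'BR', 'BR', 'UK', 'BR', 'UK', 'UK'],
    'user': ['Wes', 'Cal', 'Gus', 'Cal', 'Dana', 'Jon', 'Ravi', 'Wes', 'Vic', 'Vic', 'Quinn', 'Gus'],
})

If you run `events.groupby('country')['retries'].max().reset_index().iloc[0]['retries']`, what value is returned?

group by country, max of retries:
country
BR    4
UK    8
Name: retries, dtype: int64
reset_index():
  country  retries
0      BR        4
1      UK        8

4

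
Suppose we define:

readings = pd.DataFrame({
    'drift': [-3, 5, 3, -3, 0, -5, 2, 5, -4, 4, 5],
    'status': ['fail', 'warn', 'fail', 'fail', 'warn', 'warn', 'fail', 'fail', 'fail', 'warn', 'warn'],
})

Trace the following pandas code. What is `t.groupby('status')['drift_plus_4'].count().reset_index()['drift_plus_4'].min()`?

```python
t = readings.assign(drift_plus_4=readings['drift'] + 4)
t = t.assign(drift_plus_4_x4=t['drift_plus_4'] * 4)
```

add column drift_plus_4 = readings['drift'] + 4:
    drift status  drift_plus_4
0      -3   fail             1
1       5   warn             9
2       3   fail             7
3      -3   fail             1
4       0   warn             4
5      -5   warn            -1
6       2   fail             6
7       5   fail             9
8      -4   fail             0
9       4   warn             8
10      5   warn             9
add column drift_plus_4_x4 = t['drift_plus_4'] * 4:
    drift status  drift_plus_4  drift_plus_4_x4
0      -3   fail             1                4
1       5   warn             9               36
2       3   fail             7               28
3      -3   fail             1                4
4       0   warn             4               16
5      -5   warn            -1               -4
6       2   fail             6               24
7       5   fail             9               36
8      -4   fail             0                0
9       4   warn             8               32
10      5   warn             9               36
group by status, count of drift_plus_4:
status
fail    6
warn    5
Name: drift_plus_4, dtype: int64
reset_index():
  status  drift_plus_4
0   fail             6
1   warn             5

5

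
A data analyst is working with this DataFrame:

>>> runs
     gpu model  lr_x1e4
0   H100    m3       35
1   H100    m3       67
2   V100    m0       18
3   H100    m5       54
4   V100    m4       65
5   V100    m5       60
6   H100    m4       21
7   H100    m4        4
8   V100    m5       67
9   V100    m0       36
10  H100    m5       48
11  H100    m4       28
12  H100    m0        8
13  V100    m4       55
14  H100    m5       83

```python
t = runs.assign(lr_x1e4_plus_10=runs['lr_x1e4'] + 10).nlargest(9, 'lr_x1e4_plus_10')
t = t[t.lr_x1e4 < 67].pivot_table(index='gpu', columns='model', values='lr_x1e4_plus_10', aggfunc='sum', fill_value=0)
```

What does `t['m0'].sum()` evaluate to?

add column lr_x1e4_plus_10 = runs['lr_x1e4'] + 10:
     gpu model  lr_x1e4  lr_x1e4_plus_10
0   H100    m3       35               45
1   H100    m3       67               77
2   V100    m0       18               28
3   H100    m5       54               64
4   V100    m4       65               75
5   V100    m5       60               70
6   H100    m4       21               31
7   H100    m4        4               14
8   V100    m5       67               77
9   V100    m0       36               46
10  H100    m5       48               58
11  H100    m4       28               38
12  H100    m0        8               18
13  V100    m4       55               65
14  H100    m5       83               93
take 9 rows with largest lr_x1e4_plus_10:
     gpu model  lr_x1e4  lr_x1e4_plus_10
14  H100    m5       83               93
1   H100    m3       67               77
8   V100    m5       67               77
4   V100    m4       65               75
5   V100    m5       60               70
13  V100    m4       55               65
3   H100    m5       54               64
10  H100    m5       48               58
9   V100    m0       36               46
filter rows where lr_x1e4 < 67:
     gpu model  lr_x1e4  lr_x1e4_plus_10
4   V100    m4       65               75
5   V100    m5       60               70
13  V100    m4       55               65
3   H100    m5       54               64
10  H100    m5       48               58
9   V100    m0       36               46
pivot: rows=gpu, cols=model, sum(lr_x1e4_plus_10):
model  m0   m4   m5
gpu                
H100    0    0  122
V100   46  140   70
Taking the sum of column 'm0' gives 46.

46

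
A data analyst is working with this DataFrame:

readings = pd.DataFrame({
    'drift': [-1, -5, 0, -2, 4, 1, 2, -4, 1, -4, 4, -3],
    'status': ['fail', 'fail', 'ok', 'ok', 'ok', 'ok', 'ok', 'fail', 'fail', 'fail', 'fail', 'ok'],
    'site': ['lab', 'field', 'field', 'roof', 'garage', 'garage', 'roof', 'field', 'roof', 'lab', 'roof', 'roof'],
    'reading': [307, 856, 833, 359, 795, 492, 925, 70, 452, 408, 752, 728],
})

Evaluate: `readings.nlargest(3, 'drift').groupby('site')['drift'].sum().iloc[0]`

4

take 3 rows with largest drift:
    drift status    site  reading
4       4     ok  garage      795
10      4   fail    roof      752
6       2     ok    roof      925
group by site, sum of drift:
site
garage    4
roof      6
Name: drift, dtype: int64
Finally, value at position 0 = 4.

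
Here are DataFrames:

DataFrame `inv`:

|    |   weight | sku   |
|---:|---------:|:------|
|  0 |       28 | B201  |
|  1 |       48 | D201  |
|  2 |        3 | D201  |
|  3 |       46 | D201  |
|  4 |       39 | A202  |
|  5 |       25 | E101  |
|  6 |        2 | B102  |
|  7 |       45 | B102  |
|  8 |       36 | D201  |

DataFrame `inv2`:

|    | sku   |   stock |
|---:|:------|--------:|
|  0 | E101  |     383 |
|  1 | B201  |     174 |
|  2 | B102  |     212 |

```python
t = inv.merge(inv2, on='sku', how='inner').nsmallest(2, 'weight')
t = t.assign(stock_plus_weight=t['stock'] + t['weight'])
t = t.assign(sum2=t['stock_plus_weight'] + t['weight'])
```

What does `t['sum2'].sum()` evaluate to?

649

merge on 'sku' (how='inner') → 4 rows:
   weight   sku  stock
0      28  B201    174
1      25  E101    383
2       2  B102    212
3      45  B102    212
take 2 rows with smallest weight:
   weight   sku  stock
2       2  B102    212
1      25  E101    383
add column stock_plus_weight = t['stock'] + t['weight']:
   weight   sku  stock  stock_plus_weight
2       2  B102    212                214
1      25  E101    383                408
add column sum2 = t['stock_plus_weight'] + t['weight']:
   weight   sku  stock  stock_plus_weight  sum2
2       2  B102    212                214   216
1      25  E101    383                408   433
Then the sum of column 'sum2': 649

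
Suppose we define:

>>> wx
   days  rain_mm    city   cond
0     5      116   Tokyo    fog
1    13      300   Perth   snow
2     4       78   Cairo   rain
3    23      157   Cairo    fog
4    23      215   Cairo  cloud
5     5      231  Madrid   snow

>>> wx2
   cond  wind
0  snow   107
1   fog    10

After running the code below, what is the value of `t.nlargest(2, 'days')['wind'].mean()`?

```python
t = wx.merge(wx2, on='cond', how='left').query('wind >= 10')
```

58.5

merge on 'cond' (how='left') → 6 rows:
   days  rain_mm    city   cond   wind
0     5      116   Tokyo    fog   10.0
1    13      300   Perth   snow  107.0
2     4       78   Cairo   rain    NaN
3    23      157   Cairo    fog   10.0
4    23      215   Cairo  cloud    NaN
5     5      231  Madrid   snow  107.0
filter rows where wind >= 10:
   days  rain_mm    city  cond   wind
0     5      116   Tokyo   fog   10.0
1    13      300   Perth  snow  107.0
3    23      157   Cairo   fog   10.0
5     5      231  Madrid  snow  107.0
take 2 rows with largest days:
   days  rain_mm   city  cond   wind
3    23      157  Cairo   fog   10.0
1    13      300  Perth  snow  107.0
mean of column 'wind' → 58.5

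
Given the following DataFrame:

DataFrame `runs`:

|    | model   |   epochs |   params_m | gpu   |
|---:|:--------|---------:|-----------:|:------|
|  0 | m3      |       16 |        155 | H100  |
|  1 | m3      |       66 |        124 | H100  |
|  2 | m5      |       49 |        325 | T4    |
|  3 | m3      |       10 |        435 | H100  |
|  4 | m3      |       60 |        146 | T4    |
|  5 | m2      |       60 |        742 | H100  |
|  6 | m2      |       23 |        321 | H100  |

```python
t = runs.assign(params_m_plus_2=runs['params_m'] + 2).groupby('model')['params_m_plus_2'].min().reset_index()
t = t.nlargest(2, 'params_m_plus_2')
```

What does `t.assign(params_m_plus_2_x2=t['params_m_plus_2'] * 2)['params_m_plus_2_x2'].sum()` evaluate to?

add column params_m_plus_2 = runs['params_m'] + 2:
  model  epochs  params_m   gpu  params_m_plus_2
0    m3      16       155  H100              157
1    m3      66       124  H100              126
2    m5      49       325    T4              327
3    m3      10       435  H100              437
4    m3      60       146    T4              148
5    m2      60       742  H100              744
6    m2      23       321  H100              323
group by model, min of params_m_plus_2:
model
m2    323
m3    126
m5    327
Name: params_m_plus_2, dtype: int64
reset_index():
  model  params_m_plus_2
0    m2              323
1    m3              126
2    m5              327
take 2 rows with largest params_m_plus_2:
  model  params_m_plus_2
2    m5              327
0    m2              323
add column params_m_plus_2_x2 = t['params_m_plus_2'] * 2:
  model  params_m_plus_2  params_m_plus_2_x2
2    m5              327                 654
0    m2              323                 646
Then the sum of column 'params_m_plus_2_x2': 1300

1300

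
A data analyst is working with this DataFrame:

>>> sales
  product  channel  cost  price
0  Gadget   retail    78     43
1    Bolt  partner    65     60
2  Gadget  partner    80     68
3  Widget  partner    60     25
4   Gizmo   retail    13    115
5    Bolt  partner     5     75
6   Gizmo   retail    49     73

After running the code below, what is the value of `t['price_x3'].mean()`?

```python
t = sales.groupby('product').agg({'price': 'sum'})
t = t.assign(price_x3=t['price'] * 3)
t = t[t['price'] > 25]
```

group by product, sum of price:
         price
product       
Bolt       135
Gadget     111
Gizmo      188
Widget      25
add column price_x3 = t['price'] * 3:
         price  price_x3
product                 
Bolt       135       405
Gadget     111       333
Gizmo      188       564
Widget      25        75
filter rows where price > 25:
         price  price_x3
product                 
Bolt       135       405
Gadget     111       333
Gizmo      188       564
Reading off the mean of column 'price_x3', we get 434.0.

434.0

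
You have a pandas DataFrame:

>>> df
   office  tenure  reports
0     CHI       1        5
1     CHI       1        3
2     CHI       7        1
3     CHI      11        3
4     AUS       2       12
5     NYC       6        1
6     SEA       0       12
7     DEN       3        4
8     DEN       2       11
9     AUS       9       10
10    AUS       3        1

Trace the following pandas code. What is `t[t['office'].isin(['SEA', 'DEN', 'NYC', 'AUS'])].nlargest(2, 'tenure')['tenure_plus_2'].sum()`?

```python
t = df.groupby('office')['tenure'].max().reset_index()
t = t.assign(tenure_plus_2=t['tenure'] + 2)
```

19

group by office, max of tenure:
office
AUS     9
CHI    11
DEN     3
NYC     6
SEA     0
Name: tenure, dtype: int64
reset_index():
  office  tenure
0    AUS       9
1    CHI      11
2    DEN       3
3    NYC       6
4    SEA       0
add column tenure_plus_2 = t['tenure'] + 2:
  office  tenure  tenure_plus_2
0    AUS       9             11
1    CHI      11             13
2    DEN       3              5
3    NYC       6              8
4    SEA       0              2
filter rows where office in ['SEA', 'DEN', 'NYC', 'AUS']:
  office  tenure  tenure_plus_2
0    AUS       9             11
2    DEN       3              5
3    NYC       6              8
4    SEA       0              2
take 2 rows with largest tenure:
  office  tenure  tenure_plus_2
0    AUS       9             11
3    NYC       6              8
sum of column 'tenure_plus_2' → 19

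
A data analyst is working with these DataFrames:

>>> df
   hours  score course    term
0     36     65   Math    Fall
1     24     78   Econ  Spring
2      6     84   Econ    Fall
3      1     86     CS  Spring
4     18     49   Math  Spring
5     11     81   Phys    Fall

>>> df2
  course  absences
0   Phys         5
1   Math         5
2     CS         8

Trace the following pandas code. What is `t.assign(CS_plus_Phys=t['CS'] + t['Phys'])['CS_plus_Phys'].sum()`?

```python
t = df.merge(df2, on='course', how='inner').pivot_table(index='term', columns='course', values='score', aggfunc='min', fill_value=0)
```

167

merge on 'course' (how='inner') → 4 rows:
   hours  score course    term  absences
0     36     65   Math    Fall         5
1      1     86     CS  Spring         8
2     18     49   Math  Spring         5
3     11     81   Phys    Fall         5
pivot: rows=term, cols=course, min(score):
course  CS  Math  Phys
term                  
Fall     0    65    81
Spring  86    49     0
add column CS_plus_Phys = t['CS'] + t['Phys']:
course  CS  Math  Phys  CS_plus_Phys
term                                
Fall     0    65    81            81
Spring  86    49     0            86
Then the sum of column 'CS_plus_Phys': 167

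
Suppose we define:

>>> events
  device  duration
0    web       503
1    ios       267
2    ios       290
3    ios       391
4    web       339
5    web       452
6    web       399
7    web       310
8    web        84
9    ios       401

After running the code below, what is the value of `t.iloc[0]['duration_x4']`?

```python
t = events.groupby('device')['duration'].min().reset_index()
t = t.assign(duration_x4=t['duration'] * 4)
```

1068

group by device, min of duration:
device
ios    267
web     84
Name: duration, dtype: int64
reset_index():
  device  duration
0    ios       267
1    web        84
add column duration_x4 = t['duration'] * 4:
  device  duration  duration_x4
0    ios       267         1068
1    web        84          336
Hence 1068.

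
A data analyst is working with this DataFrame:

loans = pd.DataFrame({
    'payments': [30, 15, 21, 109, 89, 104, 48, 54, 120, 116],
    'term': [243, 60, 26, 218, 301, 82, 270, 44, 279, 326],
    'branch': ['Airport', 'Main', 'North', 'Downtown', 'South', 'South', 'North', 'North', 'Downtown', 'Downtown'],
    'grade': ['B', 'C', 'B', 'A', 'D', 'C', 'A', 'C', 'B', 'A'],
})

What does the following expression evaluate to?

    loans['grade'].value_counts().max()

value_counts of grade:
grade
B    3
C    3
A    3
D    1
Name: count, dtype: int64
The max of the resulting series is 3.

3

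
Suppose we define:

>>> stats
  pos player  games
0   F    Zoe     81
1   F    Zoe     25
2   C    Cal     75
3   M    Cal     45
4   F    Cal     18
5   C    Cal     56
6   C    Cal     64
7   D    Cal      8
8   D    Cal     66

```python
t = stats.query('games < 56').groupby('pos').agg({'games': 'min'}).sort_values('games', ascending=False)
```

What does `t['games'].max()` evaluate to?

filter rows where games < 56:
  pos player  games
1   F    Zoe     25
3   M    Cal     45
4   F    Cal     18
7   D    Cal      8
group by pos, min of games:
     games
pos       
D        8
F       18
M       45
sort by games descending:
     games
pos       
M       45
F       18
D        8
Finally, max of column 'games' = 45.

45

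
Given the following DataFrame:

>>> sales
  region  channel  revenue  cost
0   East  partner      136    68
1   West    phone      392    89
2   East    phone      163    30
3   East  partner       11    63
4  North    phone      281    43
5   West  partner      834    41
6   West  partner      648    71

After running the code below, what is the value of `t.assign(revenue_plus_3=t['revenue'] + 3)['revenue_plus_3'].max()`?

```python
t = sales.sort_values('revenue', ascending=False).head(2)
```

sort by revenue descending:
  region  channel  revenue  cost
5   West  partner      834    41
6   West  partner      648    71
1   West    phone      392    89
4  North    phone      281    43
2   East    phone      163    30
0   East  partner      136    68
3   East  partner       11    63
take first 2 rows:
  region  channel  revenue  cost
5   West  partner      834    41
6   West  partner      648    71
add column revenue_plus_3 = t['revenue'] + 3:
  region  channel  revenue  cost  revenue_plus_3
5   West  partner      834    41             837
6   West  partner      648    71             651
Reading off the max of column 'revenue_plus_3', we get 837.

837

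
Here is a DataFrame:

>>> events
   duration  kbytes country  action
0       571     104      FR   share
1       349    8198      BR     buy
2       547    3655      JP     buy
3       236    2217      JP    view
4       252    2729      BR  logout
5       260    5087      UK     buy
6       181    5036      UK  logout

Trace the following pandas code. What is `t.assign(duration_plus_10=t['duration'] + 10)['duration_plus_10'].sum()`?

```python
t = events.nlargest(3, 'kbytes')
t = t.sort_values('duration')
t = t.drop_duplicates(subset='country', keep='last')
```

629

take 3 rows with largest kbytes:
   duration  kbytes country  action
1       349    8198      BR     buy
5       260    5087      UK     buy
6       181    5036      UK  logout
sort by duration:
   duration  kbytes country  action
6       181    5036      UK  logout
5       260    5087      UK     buy
1       349    8198      BR     buy
drop duplicate country (keep=last):
   duration  kbytes country action
5       260    5087      UK    buy
1       349    8198      BR    buy
add column duration_plus_10 = t['duration'] + 10:
   duration  kbytes country action  duration_plus_10
5       260    5087      UK    buy               270
1       349    8198      BR    buy               359
Hence 629.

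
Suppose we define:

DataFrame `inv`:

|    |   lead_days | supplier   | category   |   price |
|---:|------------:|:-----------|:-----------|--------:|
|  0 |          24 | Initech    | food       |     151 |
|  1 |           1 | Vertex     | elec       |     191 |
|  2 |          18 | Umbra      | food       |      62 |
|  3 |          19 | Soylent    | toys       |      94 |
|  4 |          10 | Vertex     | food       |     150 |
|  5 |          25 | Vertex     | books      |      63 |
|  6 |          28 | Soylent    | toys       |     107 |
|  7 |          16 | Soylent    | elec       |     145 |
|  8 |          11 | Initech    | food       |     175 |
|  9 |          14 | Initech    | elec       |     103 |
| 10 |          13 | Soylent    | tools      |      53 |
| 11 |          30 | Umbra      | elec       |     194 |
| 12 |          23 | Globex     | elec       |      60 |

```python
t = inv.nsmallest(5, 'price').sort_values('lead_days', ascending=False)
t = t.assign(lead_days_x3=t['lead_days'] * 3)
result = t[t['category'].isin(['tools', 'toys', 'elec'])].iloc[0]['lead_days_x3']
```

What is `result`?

take 5 rows with smallest price:
    lead_days supplier category  price
10         13  Soylent    tools     53
12         23   Globex     elec     60
2          18    Umbra     food     62
5          25   Vertex    books     63
3          19  Soylent     toys     94
sort by lead_days descending:
    lead_days supplier category  price
5          25   Vertex    books     63
12         23   Globex     elec     60
3          19  Soylent     toys     94
2          18    Umbra     food     62
10         13  Soylent    tools     53
add column lead_days_x3 = t['lead_days'] * 3:
    lead_days supplier category  price  lead_days_x3
5          25   Vertex    books     63            75
12         23   Globex     elec     60            69
3          19  Soylent     toys     94            57
2          18    Umbra     food     62            54
10         13  Soylent    tools     53            39
filter rows where category in ['tools', 'toys', 'elec']:
    lead_days supplier category  price  lead_days_x3
12         23   Globex     elec     60            69
3          19  Soylent     toys     94            57
10         13  Soylent    tools     53            39
Finally, value at position 0, column 'lead_days_x3' = 69.

69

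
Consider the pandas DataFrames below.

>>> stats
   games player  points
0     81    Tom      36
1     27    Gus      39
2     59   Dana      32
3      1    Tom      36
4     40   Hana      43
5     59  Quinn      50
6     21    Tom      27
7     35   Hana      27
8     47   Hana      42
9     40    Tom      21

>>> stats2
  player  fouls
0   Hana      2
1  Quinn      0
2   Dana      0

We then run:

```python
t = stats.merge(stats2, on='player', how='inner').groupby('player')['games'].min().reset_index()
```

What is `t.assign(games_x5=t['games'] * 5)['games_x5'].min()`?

175

merge on 'player' (how='inner') → 5 rows:
   games player  points  fouls
0     59   Dana      32      0
1     40   Hana      43      2
2     59  Quinn      50      0
3     35   Hana      27      2
4     47   Hana      42      2
group by player, min of games:
player
Dana     59
Hana     35
Quinn    59
Name: games, dtype: int64
reset_index():
  player  games
0   Dana     59
1   Hana     35
2  Quinn     59
add column games_x5 = t['games'] * 5:
  player  games  games_x5
0   Dana     59       295
1   Hana     35       175
2  Quinn     59       295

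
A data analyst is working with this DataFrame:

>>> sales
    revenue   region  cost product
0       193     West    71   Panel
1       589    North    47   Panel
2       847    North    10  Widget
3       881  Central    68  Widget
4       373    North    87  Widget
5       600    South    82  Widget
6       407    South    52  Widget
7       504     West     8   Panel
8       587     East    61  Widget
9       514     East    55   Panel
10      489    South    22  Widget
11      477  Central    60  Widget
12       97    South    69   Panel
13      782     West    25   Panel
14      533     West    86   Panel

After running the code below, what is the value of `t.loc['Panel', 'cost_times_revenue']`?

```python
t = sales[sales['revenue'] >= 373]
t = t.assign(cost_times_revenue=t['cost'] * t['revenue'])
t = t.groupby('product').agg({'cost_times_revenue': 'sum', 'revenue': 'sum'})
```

125373

filter rows where revenue >= 373:
    revenue   region  cost product
1       589    North    47   Panel
2       847    North    10  Widget
3       881  Central    68  Widget
4       373    North    87  Widget
5       600    South    82  Widget
6       407    South    52  Widget
7       504     West     8   Panel
8       587     East    61  Widget
9       514     East    55   Panel
10      489    South    22  Widget
11      477  Central    60  Widget
13      782     West    25   Panel
14      533     West    86   Panel
add column cost_times_revenue = t['cost'] * t['revenue']:
    revenue   region  cost product  cost_times_revenue
1       589    North    47   Panel               27683
2       847    North    10  Widget                8470
3       881  Central    68  Widget               59908
4       373    North    87  Widget               32451
5       600    South    82  Widget               49200
6       407    South    52  Widget               21164
7       504     West     8   Panel                4032
8       587     East    61  Widget               35807
9       514     East    55   Panel               28270
10      489    South    22  Widget               10758
11      477  Central    60  Widget               28620
13      782     West    25   Panel               19550
14      533     West    86   Panel               45838
group by product: sum(cost_times_revenue), sum(revenue):
         cost_times_revenue  revenue
product                             
Panel                125373     2922
Widget               246378     4661
value at row 'Panel', column 'cost_times_revenue' → 125373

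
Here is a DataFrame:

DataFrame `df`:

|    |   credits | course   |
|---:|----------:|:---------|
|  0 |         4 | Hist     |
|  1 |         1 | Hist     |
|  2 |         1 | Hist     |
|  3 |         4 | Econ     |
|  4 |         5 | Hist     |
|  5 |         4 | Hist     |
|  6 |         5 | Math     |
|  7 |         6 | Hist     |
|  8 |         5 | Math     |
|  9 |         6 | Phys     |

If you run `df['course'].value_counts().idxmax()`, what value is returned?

Hist

value_counts of course:
course
Hist    6
Math    2
Econ    1
Phys    1
Name: count, dtype: int64
So idxmax() = Hist.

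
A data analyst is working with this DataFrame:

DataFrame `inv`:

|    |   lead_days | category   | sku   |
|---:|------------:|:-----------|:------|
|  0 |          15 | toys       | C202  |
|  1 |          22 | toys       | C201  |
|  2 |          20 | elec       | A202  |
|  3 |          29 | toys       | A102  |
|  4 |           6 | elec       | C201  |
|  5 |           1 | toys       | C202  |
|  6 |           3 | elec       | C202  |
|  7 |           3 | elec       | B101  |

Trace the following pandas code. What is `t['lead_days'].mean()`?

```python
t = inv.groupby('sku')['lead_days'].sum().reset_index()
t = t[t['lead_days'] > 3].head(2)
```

24.5

group by sku, sum of lead_days:
sku
A102    29
A202    20
B101     3
C201    28
C202    19
Name: lead_days, dtype: int64
reset_index():
    sku  lead_days
0  A102         29
1  A202         20
2  B101          3
3  C201         28
4  C202         19
filter rows where lead_days > 3:
    sku  lead_days
0  A102         29
1  A202         20
3  C201         28
4  C202         19
take first 2 rows:
    sku  lead_days
0  A102         29
1  A202         20
The mean of column 'lead_days' is 24.5.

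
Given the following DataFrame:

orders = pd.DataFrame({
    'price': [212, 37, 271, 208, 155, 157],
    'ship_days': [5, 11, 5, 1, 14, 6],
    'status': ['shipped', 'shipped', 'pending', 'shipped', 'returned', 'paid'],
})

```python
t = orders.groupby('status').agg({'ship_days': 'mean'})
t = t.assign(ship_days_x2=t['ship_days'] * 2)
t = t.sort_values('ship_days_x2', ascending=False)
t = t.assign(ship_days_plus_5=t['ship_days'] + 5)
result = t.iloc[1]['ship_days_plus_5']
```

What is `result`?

11.0

group by status, mean of ship_days:
          ship_days
status             
paid       6.000000
pending    5.000000
returned  14.000000
shipped    5.666667
add column ship_days_x2 = t['ship_days'] * 2:
          ship_days  ship_days_x2
status                           
paid       6.000000     12.000000
pending    5.000000     10.000000
returned  14.000000     28.000000
shipped    5.666667     11.333333
sort by ship_days_x2 descending:
          ship_days  ship_days_x2
status                           
returned  14.000000     28.000000
paid       6.000000     12.000000
shipped    5.666667     11.333333
pending    5.000000     10.000000
add column ship_days_plus_5 = t['ship_days'] + 5:
          ship_days  ship_days_x2  ship_days_plus_5
status                                             
returned  14.000000     28.000000         19.000000
paid       6.000000     12.000000         11.000000
shipped    5.666667     11.333333         10.666667
pending    5.000000     10.000000         10.000000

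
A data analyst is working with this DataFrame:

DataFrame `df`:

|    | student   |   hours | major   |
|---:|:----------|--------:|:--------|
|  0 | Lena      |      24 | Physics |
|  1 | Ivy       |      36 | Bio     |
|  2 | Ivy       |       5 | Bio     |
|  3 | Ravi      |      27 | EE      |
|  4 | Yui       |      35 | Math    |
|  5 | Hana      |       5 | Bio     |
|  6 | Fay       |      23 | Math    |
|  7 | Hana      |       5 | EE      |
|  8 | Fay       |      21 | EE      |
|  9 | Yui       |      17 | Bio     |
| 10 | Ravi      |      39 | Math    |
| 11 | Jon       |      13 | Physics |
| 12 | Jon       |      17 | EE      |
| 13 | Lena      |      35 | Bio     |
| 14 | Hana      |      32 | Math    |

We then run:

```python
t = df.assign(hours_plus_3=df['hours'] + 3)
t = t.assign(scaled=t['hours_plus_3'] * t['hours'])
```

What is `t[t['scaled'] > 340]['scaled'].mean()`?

1042.44444444

add column hours_plus_3 = df['hours'] + 3:
   student  hours    major  hours_plus_3
0     Lena     24  Physics            27
1      Ivy     36      Bio            39
2      Ivy      5      Bio             8
3     Ravi     27       EE            30
4      Yui     35     Math            38
5     Hana      5      Bio             8
6      Fay     23     Math            26
7     Hana      5       EE             8
8      Fay     21       EE            24
9      Yui     17      Bio            20
10    Ravi     39     Math            42
11     Jon     13  Physics            16
12     Jon     17       EE            20
13    Lena     35      Bio            38
14    Hana     32     Math            35
add column scaled = t['hours_plus_3'] * t['hours']:
   student  hours    major  hours_plus_3  scaled
0     Lena     24  Physics            27     648
1      Ivy     36      Bio            39    1404
2      Ivy      5      Bio             8      40
3     Ravi     27       EE            30     810
4      Yui     35     Math            38    1330
5     Hana      5      Bio             8      40
6      Fay     23     Math            26     598
7     Hana      5       EE             8      40
8      Fay     21       EE            24     504
9      Yui     17      Bio            20     340
10    Ravi     39     Math            42    1638
11     Jon     13  Physics            16     208
12     Jon     17       EE            20     340
13    Lena     35      Bio            38    1330
14    Hana     32     Math            35    1120
filter rows where scaled > 340:
   student  hours    major  hours_plus_3  scaled
0     Lena     24  Physics            27     648
1      Ivy     36      Bio            39    1404
3     Ravi     27       EE            30     810
4      Yui     35     Math            38    1330
6      Fay     23     Math            26     598
8      Fay     21       EE            24     504
10    Ravi     39     Math            42    1638
13    Lena     35      Bio            38    1330
14    Hana     32     Math            35    1120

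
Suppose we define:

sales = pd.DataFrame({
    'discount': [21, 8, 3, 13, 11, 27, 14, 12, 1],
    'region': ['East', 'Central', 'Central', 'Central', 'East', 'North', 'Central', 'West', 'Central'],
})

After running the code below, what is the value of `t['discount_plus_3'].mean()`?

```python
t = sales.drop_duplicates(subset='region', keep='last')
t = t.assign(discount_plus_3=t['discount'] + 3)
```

15.75

drop duplicate region (keep=last):
   discount   region
4        11     East
5        27    North
7        12     West
8         1  Central
add column discount_plus_3 = t['discount'] + 3:
   discount   region  discount_plus_3
4        11     East               14
5        27    North               30
7        12     West               15
8         1  Central                4
Then the mean of column 'discount_plus_3': 15.75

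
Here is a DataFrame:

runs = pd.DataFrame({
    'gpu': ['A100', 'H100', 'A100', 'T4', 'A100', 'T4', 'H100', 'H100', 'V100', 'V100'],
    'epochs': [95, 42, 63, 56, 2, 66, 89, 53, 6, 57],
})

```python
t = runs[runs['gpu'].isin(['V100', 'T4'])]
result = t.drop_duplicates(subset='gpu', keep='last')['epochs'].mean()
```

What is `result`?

filter rows where gpu in ['V100', 'T4']:
    gpu  epochs
3    T4      56
5    T4      66
8  V100       6
9  V100      57
drop duplicate gpu (keep=last):
    gpu  epochs
5    T4      66
9  V100      57
Taking the mean of column 'epochs' gives 61.5.

61.5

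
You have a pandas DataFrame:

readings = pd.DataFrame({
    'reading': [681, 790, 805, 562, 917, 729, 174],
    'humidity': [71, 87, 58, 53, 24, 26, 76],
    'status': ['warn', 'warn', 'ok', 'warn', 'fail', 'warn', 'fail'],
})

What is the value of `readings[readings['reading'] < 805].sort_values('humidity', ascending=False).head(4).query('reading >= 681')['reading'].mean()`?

735.5

filter rows where reading < 805:
   reading  humidity status
0      681        71   warn
1      790        87   warn
3      562        53   warn
5      729        26   warn
6      174        76   fail
sort by humidity descending:
   reading  humidity status
1      790        87   warn
6      174        76   fail
0      681        71   warn
3      562        53   warn
5      729        26   warn
take first 4 rows:
   reading  humidity status
1      790        87   warn
6      174        76   fail
0      681        71   warn
3      562        53   warn
filter rows where reading >= 681:
   reading  humidity status
1      790        87   warn
0      681        71   warn
Then the mean of column 'reading': 735.5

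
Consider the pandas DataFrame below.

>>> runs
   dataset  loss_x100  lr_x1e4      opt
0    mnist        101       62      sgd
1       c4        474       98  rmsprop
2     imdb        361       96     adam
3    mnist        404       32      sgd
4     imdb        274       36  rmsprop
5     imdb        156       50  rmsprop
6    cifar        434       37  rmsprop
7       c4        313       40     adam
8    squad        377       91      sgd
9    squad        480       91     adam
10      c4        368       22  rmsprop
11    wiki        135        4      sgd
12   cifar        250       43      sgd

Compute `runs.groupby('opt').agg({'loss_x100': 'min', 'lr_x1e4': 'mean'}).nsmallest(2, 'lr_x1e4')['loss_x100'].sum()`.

257

group by opt: min(loss_x100), mean(lr_x1e4):
         loss_x100    lr_x1e4
opt                          
adam           313  75.666667
rmsprop        156  48.600000
sgd            101  46.400000
take 2 rows with smallest lr_x1e4:
         loss_x100  lr_x1e4
opt                        
sgd            101     46.4
rmsprop        156     48.6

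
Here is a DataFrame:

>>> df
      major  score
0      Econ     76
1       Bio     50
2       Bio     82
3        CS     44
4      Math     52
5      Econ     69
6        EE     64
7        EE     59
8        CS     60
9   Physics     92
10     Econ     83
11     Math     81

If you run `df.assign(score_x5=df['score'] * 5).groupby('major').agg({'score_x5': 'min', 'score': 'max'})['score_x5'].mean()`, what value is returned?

add column score_x5 = df['score'] * 5:
      major  score  score_x5
0      Econ     76       380
1       Bio     50       250
2       Bio     82       410
3        CS     44       220
4      Math     52       260
5      Econ     69       345
6        EE     64       320
7        EE     59       295
8        CS     60       300
9   Physics     92       460
10     Econ     83       415
11     Math     81       405
group by major: min(score_x5), max(score):
         score_x5  score
major                   
Bio           250     82
CS            220     60
EE            295     64
Econ          345     83
Math          260     81
Physics       460     92

305.0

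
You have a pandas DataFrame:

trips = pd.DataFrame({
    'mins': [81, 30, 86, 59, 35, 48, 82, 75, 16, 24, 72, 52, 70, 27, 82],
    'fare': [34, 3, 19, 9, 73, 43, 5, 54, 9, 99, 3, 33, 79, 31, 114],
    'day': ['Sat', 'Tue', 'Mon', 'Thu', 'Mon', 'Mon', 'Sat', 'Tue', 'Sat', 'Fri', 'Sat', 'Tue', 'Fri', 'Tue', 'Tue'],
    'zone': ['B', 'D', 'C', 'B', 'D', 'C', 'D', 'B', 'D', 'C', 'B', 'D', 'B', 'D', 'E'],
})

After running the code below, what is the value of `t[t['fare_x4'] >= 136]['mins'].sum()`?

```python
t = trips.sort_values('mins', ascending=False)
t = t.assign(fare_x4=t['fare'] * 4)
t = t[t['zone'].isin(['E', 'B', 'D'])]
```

343

sort by mins descending:
    mins  fare  day zone
2     86    19  Mon    C
6     82     5  Sat    D
14    82   114  Tue    E
0     81    34  Sat    B
7     75    54  Tue    B
10    72     3  Sat    B
12    70    79  Fri    B
3     59     9  Thu    B
11    52    33  Tue    D
5     48    43  Mon    C
4     35    73  Mon    D
1     30     3  Tue    D
13    27    31  Tue    D
9     24    99  Fri    C
8     16     9  Sat    D
add column fare_x4 = t['fare'] * 4:
    mins  fare  day zone  fare_x4
2     86    19  Mon    C       76
6     82     5  Sat    D       20
14    82   114  Tue    E      456
0     81    34  Sat    B      136
7     75    54  Tue    B      216
10    72     3  Sat    B       12
12    70    79  Fri    B      316
3     59     9  Thu    B       36
11    52    33  Tue    D      132
5     48    43  Mon    C      172
4     35    73  Mon    D      292
1     30     3  Tue    D       12
13    27    31  Tue    D      124
9     24    99  Fri    C      396
8     16     9  Sat    D       36
filter rows where zone in ['E', 'B', 'D']:
    mins  fare  day zone  fare_x4
6     82     5  Sat    D       20
14    82   114  Tue    E      456
0     81    34  Sat    B      136
7     75    54  Tue    B      216
10    72     3  Sat    B       12
12    70    79  Fri    B      316
3     59     9  Thu    B       36
11    52    33  Tue    D      132
4     35    73  Mon    D      292
1     30     3  Tue    D       12
13    27    31  Tue    D      124
8     16     9  Sat    D       36
filter rows where fare_x4 >= 136:
    mins  fare  day zone  fare_x4
14    82   114  Tue    E      456
0     81    34  Sat    B      136
7     75    54  Tue    B      216
12    70    79  Fri    B      316
4     35    73  Mon    D      292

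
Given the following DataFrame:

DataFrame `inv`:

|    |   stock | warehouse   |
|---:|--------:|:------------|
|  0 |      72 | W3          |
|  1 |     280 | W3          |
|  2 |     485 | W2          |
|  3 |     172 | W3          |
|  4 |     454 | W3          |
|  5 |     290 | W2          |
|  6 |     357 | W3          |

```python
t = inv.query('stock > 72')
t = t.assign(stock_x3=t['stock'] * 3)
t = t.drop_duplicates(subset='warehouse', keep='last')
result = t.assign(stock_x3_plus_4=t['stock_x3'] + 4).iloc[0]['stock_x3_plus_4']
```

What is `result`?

874

filter rows where stock > 72:
   stock warehouse
1    280        W3
2    485        W2
3    172        W3
4    454        W3
5    290        W2
6    357        W3
add column stock_x3 = t['stock'] * 3:
   stock warehouse  stock_x3
1    280        W3       840
2    485        W2      1455
3    172        W3       516
4    454        W3      1362
5    290        W2       870
6    357        W3      1071
drop duplicate warehouse (keep=last):
   stock warehouse  stock_x3
5    290        W2       870
6    357        W3      1071
add column stock_x3_plus_4 = t['stock_x3'] + 4:
   stock warehouse  stock_x3  stock_x3_plus_4
5    290        W2       870              874
6    357        W3      1071             1075
value at position 0, column 'stock_x3_plus_4' → 874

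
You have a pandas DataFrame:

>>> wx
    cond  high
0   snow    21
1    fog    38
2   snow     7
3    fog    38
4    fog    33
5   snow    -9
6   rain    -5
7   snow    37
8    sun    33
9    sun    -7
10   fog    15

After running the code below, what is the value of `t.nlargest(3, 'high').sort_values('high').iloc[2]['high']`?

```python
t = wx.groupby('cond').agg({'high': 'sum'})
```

group by cond, sum of high:
      high
cond      
fog    124
rain    -5
snow    56
sun     26
take 3 rows with largest high:
      high
cond      
fog    124
snow    56
sun     26
sort by high:
      high
cond      
sun     26
snow    56
fog    124
Finally, value at position 2, column 'high' = 124.

124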